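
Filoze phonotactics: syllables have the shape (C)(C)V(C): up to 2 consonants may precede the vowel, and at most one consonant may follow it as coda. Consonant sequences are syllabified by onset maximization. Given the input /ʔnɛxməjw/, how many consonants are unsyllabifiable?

1

The consonants /w/ cannot be parsed into a legal (C)(C)V(C) syllable (at most one coda consonant is licensed; onsets may contain at most 2 consonants).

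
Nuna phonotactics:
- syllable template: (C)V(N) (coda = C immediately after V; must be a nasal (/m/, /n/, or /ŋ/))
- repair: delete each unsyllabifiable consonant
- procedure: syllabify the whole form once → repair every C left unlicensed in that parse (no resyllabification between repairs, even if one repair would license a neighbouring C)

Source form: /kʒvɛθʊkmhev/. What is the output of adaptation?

vɛθʊhe

Syllabifying with onset maximization leaves /k/, /ʒ/, /k/, /m/, /v/ stranded (only a nasal (/m/, /n/, or /ŋ/) is licensed in coda position; onsets are limited to one consonant).
Deleting the stranded consonants removes /k/, /ʒ/, /k/, /m/, /v/.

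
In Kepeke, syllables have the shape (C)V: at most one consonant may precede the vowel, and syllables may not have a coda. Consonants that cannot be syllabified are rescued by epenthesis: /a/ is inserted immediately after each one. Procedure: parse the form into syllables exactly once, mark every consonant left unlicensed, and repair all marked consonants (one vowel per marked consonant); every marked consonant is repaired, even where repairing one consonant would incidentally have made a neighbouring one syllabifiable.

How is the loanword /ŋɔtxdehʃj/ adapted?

The consonants /t/, /x/, /h/, /ʃ/, /j/ cannot be parsed into a legal (C)V syllable (no codas are permitted; onsets are limited to one consonant).
Epenthesis after each stranded consonant: /t/ → /ta/, /x/ → /xa/, /h/ → /ha/, /ʃ/ → /ʃa/, /j/ → /ja/.

ŋɔtaxadehaʃaja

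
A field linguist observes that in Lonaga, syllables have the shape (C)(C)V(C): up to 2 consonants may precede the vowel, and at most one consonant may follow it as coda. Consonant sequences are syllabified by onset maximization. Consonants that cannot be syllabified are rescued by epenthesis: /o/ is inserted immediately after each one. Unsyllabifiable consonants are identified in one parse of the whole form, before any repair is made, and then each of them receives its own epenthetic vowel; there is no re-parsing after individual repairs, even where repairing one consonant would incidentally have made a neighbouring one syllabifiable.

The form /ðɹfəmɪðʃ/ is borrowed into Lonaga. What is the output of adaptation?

ðoɹfəmɪðʃo

The consonants /ð/, /ʃ/ cannot be parsed into a legal (C)(C)V(C) syllable (at most one coda consonant is licensed; onsets may contain at most 2 consonants).
Each unlicensed consonant becomes the onset of a new syllable: /ð/ → /ðo/, /ʃ/ → /ʃo/.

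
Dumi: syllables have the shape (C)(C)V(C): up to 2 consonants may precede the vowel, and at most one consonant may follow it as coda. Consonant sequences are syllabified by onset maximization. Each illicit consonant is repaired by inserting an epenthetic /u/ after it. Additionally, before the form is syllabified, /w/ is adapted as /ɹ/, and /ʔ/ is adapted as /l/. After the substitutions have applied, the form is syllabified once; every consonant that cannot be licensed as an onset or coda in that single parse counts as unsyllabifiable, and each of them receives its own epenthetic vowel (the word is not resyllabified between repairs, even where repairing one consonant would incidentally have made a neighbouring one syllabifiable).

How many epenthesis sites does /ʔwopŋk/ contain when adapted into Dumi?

After substitution the input is /lɹopŋk/.
The unsyllabifiable consonants are /ŋ/, /k/; each receives one epenthetic vowel.

2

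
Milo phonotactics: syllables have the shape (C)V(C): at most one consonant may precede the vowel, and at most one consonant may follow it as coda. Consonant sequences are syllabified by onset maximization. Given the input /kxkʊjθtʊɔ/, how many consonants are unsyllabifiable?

Under (C)V(C), the unsyllabifiable consonants are /k/, /x/, /θ/ (at most one coda consonant is licensed; onsets are limited to one consonant).

3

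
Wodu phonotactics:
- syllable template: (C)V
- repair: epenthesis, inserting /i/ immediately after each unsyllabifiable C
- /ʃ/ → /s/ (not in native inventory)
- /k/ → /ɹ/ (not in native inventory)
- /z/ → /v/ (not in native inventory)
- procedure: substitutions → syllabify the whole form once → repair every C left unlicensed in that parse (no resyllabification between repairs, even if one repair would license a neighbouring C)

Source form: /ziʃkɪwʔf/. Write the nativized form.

Substitution: /z/ → /v/, /ʃ/ → /s/, /k/ → /ɹ/, giving /visɹɪwʔf/.
The consonants /s/, /w/, /ʔ/, /f/ cannot be parsed into a legal (C)V syllable (no codas are permitted; onsets are limited to one consonant).
Each unlicensed consonant becomes the onset of a new syllable: /s/ → /si/, /w/ → /wi/, /ʔ/ → /ʔi/, /f/ → /fi/.

visiɹɪwiʔifi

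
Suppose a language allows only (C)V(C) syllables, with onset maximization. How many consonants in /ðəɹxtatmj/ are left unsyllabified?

3

Under (C)V(C), the unsyllabifiable consonants are /x/, /m/, /j/ (at most one coda consonant is licensed; onsets are limited to one consonant).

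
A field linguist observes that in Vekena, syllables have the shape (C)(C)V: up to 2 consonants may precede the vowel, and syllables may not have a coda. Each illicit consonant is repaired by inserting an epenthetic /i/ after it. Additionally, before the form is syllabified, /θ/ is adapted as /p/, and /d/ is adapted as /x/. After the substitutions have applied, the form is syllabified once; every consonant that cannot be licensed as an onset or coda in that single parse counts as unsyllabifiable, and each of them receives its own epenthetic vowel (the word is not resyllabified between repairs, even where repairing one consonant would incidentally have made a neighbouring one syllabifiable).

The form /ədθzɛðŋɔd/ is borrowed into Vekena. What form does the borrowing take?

Substitution: /d/ → /x/, /θ/ → /p/, giving /əxpzɛðŋɔx/.
Syllabifying with onset maximization leaves /x/, /x/ stranded (no codas are permitted; onsets may contain at most 2 consonants).
Epenthesis after each stranded consonant: /x/ → /xi/, /x/ → /xi/.

əxipzɛðŋɔxi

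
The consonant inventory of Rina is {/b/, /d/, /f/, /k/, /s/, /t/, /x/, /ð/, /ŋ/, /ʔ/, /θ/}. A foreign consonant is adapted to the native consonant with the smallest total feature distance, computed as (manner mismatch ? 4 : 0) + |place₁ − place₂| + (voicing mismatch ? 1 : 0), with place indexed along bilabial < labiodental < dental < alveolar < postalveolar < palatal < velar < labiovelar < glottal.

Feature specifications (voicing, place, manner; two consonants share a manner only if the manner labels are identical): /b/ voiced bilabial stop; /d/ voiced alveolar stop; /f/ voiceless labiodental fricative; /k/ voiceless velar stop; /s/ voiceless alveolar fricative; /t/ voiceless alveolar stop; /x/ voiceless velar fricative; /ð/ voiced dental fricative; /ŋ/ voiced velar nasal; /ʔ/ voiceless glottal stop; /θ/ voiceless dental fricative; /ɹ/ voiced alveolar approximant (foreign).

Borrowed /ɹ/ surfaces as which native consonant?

d

/d/ is closest: manner differs (approximant→stop, +4), place distance 0 (alveolar→alveolar), same voicing; total 4. Next closest is /s/ at distance 5.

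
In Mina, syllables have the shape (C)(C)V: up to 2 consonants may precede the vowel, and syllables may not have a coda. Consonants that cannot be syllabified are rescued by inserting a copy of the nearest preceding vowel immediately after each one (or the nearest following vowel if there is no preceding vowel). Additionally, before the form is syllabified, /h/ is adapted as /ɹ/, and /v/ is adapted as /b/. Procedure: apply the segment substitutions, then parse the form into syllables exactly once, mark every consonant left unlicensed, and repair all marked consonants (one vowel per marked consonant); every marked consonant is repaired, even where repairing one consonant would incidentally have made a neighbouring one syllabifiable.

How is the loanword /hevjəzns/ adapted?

ɹebjəzənəsə

Substitution: /h/ → /ɹ/, /v/ → /b/, giving /ɹebjəzns/.
The consonants /z/, /n/, /s/ cannot be parsed into a legal (C)(C)V syllable (no codas are permitted; onsets may contain at most 2 consonants).
Inserting the epenthetic vowel yields /z/ → /zə/, /n/ → /nə/, /s/ → /sə/.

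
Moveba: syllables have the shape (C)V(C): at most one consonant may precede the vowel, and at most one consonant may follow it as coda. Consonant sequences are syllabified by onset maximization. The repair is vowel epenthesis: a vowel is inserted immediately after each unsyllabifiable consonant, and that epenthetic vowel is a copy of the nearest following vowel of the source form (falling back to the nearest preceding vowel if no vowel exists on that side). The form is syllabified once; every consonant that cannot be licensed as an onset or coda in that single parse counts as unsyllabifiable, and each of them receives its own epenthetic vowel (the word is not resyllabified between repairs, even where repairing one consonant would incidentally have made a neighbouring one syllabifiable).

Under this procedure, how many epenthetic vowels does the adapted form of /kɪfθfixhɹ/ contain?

The unsyllabifiable consonants are /θ/, /h/, /ɹ/; each receives one epenthetic vowel.

3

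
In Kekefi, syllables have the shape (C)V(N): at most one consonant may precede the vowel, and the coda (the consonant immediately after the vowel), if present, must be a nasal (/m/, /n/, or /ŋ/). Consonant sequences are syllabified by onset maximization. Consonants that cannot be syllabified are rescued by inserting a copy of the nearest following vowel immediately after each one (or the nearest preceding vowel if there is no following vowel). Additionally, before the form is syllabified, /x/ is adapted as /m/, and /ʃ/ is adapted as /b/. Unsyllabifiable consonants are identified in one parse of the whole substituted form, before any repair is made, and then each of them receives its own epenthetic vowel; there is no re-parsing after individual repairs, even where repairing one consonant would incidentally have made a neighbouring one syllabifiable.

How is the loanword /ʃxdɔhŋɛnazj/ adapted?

Substitution: /ʃ/ → /b/, /x/ → /m/, giving /bmdɔhŋɛnazj/.
Under (C)V(N), the unsyllabifiable consonants are /b/, /m/, /h/, /z/, /j/ (only a nasal (/m/, /n/, or /ŋ/) is licensed in coda position; onsets are limited to one consonant).
Epenthesis after each stranded consonant: /b/ → /bɔ/, /m/ → /mɔ/, /h/ → /hɛ/, /z/ → /za/, /j/ → /ja/.

bɔmɔdɔhɛŋɛnazaja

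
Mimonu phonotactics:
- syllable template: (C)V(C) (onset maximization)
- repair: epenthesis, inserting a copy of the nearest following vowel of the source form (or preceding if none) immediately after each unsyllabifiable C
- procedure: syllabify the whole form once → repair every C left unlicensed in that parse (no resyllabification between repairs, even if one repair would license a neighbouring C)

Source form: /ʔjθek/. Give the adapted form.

ʔejeθek

The consonants /ʔ/, /j/ cannot be parsed into a legal (C)V(C) syllable (at most one coda consonant is licensed; onsets are limited to one consonant).
Each unlicensed consonant becomes the onset of a new syllable: /ʔ/ → /ʔe/, /j/ → /je/.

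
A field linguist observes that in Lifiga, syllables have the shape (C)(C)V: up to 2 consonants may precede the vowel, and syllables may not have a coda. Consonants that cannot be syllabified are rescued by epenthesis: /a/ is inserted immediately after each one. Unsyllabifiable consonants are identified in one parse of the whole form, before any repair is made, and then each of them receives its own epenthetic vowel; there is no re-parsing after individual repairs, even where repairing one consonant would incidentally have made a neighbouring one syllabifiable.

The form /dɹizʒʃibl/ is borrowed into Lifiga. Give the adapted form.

Under (C)(C)V, the unsyllabifiable consonants are /z/, /b/, /l/ (no codas are permitted; onsets may contain at most 2 consonants).
Each unlicensed consonant becomes the onset of a new syllable: /z/ → /za/, /b/ → /ba/, /l/ → /la/.

dɹizaʒʃibala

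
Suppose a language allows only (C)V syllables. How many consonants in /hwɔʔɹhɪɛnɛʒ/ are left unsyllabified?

4

Syllabifying with onset maximization leaves /h/, /ʔ/, /ɹ/, /ʒ/ stranded (no codas are permitted; onsets are limited to one consonant).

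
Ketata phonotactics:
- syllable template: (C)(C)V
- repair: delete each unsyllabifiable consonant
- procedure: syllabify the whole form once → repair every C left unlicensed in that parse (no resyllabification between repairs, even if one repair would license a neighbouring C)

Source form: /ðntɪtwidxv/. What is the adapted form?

Syllabifying with onset maximization leaves /ð/, /d/, /x/, /v/ stranded (no codas are permitted; onsets may contain at most 2 consonants).
Deleting the stranded consonants removes /ð/, /d/, /x/, /v/.

ntɪtwi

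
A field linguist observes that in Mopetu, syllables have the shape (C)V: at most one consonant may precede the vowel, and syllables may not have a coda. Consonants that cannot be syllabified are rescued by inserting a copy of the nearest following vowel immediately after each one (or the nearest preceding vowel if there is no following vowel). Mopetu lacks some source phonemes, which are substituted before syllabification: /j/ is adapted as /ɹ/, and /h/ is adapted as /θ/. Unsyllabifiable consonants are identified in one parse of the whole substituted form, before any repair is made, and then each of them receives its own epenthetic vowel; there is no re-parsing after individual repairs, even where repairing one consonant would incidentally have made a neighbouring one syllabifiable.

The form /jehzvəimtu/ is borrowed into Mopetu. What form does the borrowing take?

ɹeθəzəvəimutu

Substitution: /j/ → /ɹ/, /h/ → /θ/, giving /ɹeθzvəimtu/.
Under (C)V, the unsyllabifiable consonants are /θ/, /z/, /m/ (no codas are permitted; onsets are limited to one consonant).
Inserting the epenthetic vowel yields /θ/ → /θə/, /z/ → /zə/, /m/ → /mu/.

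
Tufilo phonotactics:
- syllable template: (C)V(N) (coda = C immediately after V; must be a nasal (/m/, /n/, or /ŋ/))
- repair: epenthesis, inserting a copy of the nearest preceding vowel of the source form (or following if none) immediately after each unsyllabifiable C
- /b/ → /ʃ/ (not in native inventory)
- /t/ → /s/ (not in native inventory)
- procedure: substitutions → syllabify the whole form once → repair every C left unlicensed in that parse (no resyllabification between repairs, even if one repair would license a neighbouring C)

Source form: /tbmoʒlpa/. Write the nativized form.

Substitution: /t/ → /s/, /b/ → /ʃ/, giving /sʃmoʒlpa/.
Syllabifying with onset maximization leaves /s/, /ʃ/, /ʒ/, /l/ stranded (only a nasal (/m/, /n/, or /ŋ/) is licensed in coda position; onsets are limited to one consonant).
Inserting the epenthetic vowel yields /s/ → /so/, /ʃ/ → /ʃo/, /ʒ/ → /ʒo/, /l/ → /lo/.

soʃomoʒolopa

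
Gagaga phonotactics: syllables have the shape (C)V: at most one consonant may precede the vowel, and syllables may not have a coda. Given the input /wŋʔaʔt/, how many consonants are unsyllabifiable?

Under (C)V, the unsyllabifiable consonants are /w/, /ŋ/, /ʔ/, /t/ (no codas are permitted; onsets are limited to one consonant).

4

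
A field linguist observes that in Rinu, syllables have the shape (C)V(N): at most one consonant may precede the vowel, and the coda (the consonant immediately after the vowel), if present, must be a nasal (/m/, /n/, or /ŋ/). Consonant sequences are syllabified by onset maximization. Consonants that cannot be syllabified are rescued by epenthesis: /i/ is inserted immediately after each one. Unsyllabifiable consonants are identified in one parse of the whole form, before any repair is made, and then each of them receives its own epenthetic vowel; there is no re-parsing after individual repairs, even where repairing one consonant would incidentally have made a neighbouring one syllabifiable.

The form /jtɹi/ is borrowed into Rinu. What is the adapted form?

The consonants /j/, /t/ cannot be parsed into a legal (C)V(N) syllable (only a nasal (/m/, /n/, or /ŋ/) is licensed in coda position; onsets are limited to one consonant).
Inserting the epenthetic vowel yields /j/ → /ji/, /t/ → /ti/.

jitiɹi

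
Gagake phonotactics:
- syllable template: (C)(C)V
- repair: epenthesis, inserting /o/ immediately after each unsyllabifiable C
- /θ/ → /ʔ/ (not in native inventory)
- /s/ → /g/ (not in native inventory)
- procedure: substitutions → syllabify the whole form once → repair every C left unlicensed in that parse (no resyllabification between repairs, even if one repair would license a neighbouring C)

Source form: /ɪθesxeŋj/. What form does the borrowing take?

Substitution: /θ/ → /ʔ/, /s/ → /g/, giving /ɪʔegxeŋj/.
Under (C)(C)V, the unsyllabifiable consonants are /ŋ/, /j/ (no codas are permitted; onsets may contain at most 2 consonants).
Inserting the epenthetic vowel yields /ŋ/ → /ŋo/, /j/ → /jo/.

ɪʔegxeŋojo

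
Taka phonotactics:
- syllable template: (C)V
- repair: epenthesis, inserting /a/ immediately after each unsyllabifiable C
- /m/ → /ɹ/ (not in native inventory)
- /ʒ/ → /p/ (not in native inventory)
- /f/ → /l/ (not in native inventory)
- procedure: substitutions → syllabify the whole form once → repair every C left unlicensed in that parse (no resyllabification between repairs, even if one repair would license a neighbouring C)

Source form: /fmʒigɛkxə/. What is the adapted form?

Substitution: /f/ → /l/, /m/ → /ɹ/, /ʒ/ → /p/, giving /lɹpigɛkxə/.
Under (C)V, the unsyllabifiable consonants are /l/, /ɹ/, /k/ (no codas are permitted; onsets are limited to one consonant).
Epenthesis after each stranded consonant: /l/ → /la/, /ɹ/ → /ɹa/, /k/ → /ka/.

laɹapigɛkaxə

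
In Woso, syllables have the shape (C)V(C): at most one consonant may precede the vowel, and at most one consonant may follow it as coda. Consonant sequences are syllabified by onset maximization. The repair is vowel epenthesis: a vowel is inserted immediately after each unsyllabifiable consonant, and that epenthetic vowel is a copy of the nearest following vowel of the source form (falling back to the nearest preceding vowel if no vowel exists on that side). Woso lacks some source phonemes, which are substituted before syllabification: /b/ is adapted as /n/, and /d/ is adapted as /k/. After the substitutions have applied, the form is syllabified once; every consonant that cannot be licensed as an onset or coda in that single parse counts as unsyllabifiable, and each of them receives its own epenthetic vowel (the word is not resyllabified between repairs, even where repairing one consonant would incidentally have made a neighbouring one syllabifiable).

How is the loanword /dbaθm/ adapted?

kanaθma

Substitution: /d/ → /k/, /b/ → /n/, giving /knaθm/.
Syllabifying with onset maximization leaves /k/, /m/ stranded (at most one coda consonant is licensed; onsets are limited to one consonant).
Inserting the epenthetic vowel yields /k/ → /ka/, /m/ → /ma/.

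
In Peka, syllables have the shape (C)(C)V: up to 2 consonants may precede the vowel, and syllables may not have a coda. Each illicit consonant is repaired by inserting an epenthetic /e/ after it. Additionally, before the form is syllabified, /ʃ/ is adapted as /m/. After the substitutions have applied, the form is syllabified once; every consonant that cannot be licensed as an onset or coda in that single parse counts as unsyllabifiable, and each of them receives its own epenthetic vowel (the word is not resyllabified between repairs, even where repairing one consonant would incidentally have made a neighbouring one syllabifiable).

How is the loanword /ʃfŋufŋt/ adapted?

mefŋufeŋete

Substitution: /ʃ/ → /m/, giving /mfŋufŋt/.
The consonants /m/, /f/, /ŋ/, /t/ cannot be parsed into a legal (C)(C)V syllable (no codas are permitted; onsets may contain at most 2 consonants).
Each unlicensed consonant becomes the onset of a new syllable: /m/ → /me/, /f/ → /fe/, /ŋ/ → /ŋe/, /t/ → /te/.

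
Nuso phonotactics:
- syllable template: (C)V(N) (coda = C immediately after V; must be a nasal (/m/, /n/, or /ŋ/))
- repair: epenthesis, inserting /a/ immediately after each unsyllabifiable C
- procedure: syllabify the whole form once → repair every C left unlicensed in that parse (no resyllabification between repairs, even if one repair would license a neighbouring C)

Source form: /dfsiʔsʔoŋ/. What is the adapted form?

Syllabifying with onset maximization leaves /d/, /f/, /ʔ/, /s/ stranded (only a nasal (/m/, /n/, or /ŋ/) is licensed in coda position; onsets are limited to one consonant).
Inserting the epenthetic vowel yields /d/ → /da/, /f/ → /fa/, /ʔ/ → /ʔa/, /s/ → /sa/.

dafasiʔasaʔoŋ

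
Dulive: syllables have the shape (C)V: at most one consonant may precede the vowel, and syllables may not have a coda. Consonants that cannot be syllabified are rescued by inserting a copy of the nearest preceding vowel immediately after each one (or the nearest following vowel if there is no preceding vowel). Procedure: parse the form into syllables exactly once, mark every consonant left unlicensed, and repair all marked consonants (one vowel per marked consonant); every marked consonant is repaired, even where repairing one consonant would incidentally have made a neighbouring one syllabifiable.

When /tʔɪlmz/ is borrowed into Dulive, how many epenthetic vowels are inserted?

The unsyllabifiable consonants are /t/, /l/, /m/, /z/; each receives one epenthetic vowel.

4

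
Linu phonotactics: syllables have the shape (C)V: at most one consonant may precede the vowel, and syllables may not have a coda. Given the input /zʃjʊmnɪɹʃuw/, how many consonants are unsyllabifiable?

The consonants /z/, /ʃ/, /m/, /ɹ/, /w/ cannot be parsed into a legal (C)V syllable (no codas are permitted; onsets are limited to one consonant).

5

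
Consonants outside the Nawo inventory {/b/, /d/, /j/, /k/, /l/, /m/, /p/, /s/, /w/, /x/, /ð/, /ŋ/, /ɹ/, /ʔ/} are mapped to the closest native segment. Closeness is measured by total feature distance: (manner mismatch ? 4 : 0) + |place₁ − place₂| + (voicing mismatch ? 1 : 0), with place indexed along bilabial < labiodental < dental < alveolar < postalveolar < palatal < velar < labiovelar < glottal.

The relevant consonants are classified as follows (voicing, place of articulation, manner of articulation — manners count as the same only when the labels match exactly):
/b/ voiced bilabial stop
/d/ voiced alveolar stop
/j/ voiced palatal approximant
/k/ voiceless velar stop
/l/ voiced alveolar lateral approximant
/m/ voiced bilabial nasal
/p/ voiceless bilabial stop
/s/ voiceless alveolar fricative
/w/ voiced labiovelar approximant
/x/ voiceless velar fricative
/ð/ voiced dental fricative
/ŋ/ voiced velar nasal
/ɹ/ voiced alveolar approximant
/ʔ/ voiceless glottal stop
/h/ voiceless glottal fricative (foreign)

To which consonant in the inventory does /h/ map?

x

/x/ is closest: same manner (fricative), place distance 2 (glottal→velar), same voicing; total 2. Next closest is /ʔ/ at distance 4.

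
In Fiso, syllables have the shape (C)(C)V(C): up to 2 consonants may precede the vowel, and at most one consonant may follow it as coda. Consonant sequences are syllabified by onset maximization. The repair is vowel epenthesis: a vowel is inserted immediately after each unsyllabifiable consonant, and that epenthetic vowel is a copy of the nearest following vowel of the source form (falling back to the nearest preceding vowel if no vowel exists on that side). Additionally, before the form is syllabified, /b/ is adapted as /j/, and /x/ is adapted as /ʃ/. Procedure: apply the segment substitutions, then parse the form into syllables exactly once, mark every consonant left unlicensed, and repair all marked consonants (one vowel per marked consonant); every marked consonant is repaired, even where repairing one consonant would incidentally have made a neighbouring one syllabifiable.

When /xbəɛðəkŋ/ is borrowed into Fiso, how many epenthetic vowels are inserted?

1

After substitution the input is /ʃjəɛðəkŋ/.
The unsyllabifiable consonants are /ŋ/; each receives one epenthetic vowel.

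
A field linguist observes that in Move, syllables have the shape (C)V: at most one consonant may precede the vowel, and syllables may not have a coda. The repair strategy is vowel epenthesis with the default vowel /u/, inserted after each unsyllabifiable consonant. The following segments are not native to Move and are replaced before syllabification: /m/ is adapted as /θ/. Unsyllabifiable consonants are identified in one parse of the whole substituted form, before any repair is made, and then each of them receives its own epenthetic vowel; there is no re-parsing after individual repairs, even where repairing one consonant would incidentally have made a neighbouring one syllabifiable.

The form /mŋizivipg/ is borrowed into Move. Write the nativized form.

Substitution: /m/ → /θ/, giving /θŋizivipg/.
Syllabifying with onset maximization leaves /θ/, /p/, /g/ stranded (no codas are permitted; onsets are limited to one consonant).
Each unlicensed consonant becomes the onset of a new syllable: /θ/ → /θu/, /p/ → /pu/, /g/ → /gu/.

θuŋizivipugu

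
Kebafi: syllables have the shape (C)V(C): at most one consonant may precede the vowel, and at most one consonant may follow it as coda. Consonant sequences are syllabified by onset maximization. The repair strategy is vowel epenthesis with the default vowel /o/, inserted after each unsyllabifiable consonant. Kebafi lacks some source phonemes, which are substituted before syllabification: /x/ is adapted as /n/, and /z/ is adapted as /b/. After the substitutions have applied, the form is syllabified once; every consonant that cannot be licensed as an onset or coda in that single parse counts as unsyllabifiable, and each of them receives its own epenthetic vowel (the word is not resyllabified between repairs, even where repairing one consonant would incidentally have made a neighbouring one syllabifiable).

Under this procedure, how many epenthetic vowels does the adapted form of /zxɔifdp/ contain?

3

After substitution the input is /bnɔifdp/.
The unsyllabifiable consonants are /b/, /d/, /p/; each receives one epenthetic vowel.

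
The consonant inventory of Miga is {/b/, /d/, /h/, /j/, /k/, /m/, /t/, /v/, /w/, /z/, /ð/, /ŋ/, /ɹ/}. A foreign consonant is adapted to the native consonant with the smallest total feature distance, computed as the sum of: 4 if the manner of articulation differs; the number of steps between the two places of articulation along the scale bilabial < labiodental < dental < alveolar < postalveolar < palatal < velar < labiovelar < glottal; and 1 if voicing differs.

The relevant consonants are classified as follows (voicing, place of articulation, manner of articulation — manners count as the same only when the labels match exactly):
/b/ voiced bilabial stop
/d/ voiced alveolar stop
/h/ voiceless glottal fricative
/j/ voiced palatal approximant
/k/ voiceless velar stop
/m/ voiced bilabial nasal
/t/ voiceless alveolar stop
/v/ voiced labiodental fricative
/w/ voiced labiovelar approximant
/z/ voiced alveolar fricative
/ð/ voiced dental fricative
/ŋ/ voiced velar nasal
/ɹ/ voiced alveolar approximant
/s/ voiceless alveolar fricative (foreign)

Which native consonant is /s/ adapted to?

/z/ is closest: same manner (fricative), place distance 0 (alveolar→alveolar), voicing differs (+1); total 1. Next closest is /ð/ at distance 2.

z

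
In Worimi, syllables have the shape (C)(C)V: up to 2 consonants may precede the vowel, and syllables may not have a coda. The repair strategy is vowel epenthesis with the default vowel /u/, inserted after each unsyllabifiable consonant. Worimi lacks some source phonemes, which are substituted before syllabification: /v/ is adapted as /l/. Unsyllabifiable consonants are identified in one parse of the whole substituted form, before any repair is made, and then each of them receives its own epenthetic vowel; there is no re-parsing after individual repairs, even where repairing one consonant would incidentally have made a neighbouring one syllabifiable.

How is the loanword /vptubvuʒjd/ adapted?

luptubluʒujudu

Substitution: /v/ → /l/, giving /lptubluʒjd/.
The consonants /l/, /ʒ/, /j/, /d/ cannot be parsed into a legal (C)(C)V syllable (no codas are permitted; onsets may contain at most 2 consonants).
Epenthesis after each stranded consonant: /l/ → /lu/, /ʒ/ → /ʒu/, /j/ → /ju/, /d/ → /du/.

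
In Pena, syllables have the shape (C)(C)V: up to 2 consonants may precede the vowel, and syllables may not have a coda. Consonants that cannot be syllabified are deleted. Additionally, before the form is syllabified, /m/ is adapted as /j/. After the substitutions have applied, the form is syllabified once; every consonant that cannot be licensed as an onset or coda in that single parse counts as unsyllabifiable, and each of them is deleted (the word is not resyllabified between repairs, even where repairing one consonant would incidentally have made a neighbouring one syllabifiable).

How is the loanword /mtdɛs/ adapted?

Substitution: /m/ → /j/, giving /jtdɛs/.
The consonants /j/, /s/ cannot be parsed into a legal (C)(C)V syllable (no codas are permitted; onsets may contain at most 2 consonants).
Deletion applies to /j/, /s/.

tdɛ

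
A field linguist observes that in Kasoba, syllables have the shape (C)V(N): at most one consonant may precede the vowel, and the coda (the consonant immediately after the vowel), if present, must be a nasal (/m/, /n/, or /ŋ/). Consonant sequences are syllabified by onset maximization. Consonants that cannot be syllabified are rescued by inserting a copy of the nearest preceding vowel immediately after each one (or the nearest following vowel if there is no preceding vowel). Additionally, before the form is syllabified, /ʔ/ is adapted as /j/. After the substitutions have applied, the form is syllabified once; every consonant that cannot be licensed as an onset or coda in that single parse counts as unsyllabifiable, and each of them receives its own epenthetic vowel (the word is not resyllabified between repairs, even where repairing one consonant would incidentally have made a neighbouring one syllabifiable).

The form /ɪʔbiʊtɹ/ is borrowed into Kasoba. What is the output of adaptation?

ɪjɪbiʊtʊɹʊ

Substitution: /ʔ/ → /j/, giving /ɪjbiʊtɹ/.
Under (C)V(N), the unsyllabifiable consonants are /j/, /t/, /ɹ/ (only a nasal (/m/, /n/, or /ŋ/) is licensed in coda position; onsets are limited to one consonant).
Each unlicensed consonant becomes the onset of a new syllable: /j/ → /jɪ/, /t/ → /tʊ/, /ɹ/ → /ɹʊ/.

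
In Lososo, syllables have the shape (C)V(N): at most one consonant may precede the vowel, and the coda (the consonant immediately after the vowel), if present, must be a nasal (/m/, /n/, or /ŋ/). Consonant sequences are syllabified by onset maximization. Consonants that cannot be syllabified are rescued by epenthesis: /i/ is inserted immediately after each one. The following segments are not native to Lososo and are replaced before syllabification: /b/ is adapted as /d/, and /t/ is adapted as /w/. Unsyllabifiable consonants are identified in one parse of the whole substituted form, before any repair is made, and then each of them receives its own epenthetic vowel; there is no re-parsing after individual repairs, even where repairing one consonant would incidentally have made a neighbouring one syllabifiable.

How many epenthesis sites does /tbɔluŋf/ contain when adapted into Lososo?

After substitution the input is /wdɔluŋf/.
The unsyllabifiable consonants are /w/, /f/; each receives one epenthetic vowel.

2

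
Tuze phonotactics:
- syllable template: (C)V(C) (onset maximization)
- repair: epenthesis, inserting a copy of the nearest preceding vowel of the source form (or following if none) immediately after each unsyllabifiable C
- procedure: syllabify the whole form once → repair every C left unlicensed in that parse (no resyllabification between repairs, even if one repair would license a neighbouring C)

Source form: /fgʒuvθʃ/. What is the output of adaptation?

Syllabifying with onset maximization leaves /f/, /g/, /θ/, /ʃ/ stranded (at most one coda consonant is licensed; onsets are limited to one consonant).
Inserting the epenthetic vowel yields /f/ → /fu/, /g/ → /gu/, /θ/ → /θu/, /ʃ/ → /ʃu/.

fuguʒuvθuʃu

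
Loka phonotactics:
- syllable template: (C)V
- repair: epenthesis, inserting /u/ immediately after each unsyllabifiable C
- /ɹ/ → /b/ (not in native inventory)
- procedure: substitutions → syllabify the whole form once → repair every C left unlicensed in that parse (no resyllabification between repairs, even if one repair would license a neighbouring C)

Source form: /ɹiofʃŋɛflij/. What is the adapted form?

biofuʃuŋɛfuliju

Substitution: /ɹ/ → /b/, giving /biofʃŋɛflij/.
Under (C)V, the unsyllabifiable consonants are /f/, /ʃ/, /f/, /j/ (no codas are permitted; onsets are limited to one consonant).
Epenthesis after each stranded consonant: /f/ → /fu/, /ʃ/ → /ʃu/, /f/ → /fu/, /j/ → /ju/.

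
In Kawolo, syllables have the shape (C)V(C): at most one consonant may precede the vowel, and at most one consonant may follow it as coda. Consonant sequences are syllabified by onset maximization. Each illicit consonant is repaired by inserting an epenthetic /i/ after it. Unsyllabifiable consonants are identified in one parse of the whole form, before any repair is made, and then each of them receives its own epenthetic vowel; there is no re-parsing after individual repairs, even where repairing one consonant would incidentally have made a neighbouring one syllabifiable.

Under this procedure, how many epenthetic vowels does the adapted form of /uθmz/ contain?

The unsyllabifiable consonants are /m/, /z/; each receives one epenthetic vowel.

2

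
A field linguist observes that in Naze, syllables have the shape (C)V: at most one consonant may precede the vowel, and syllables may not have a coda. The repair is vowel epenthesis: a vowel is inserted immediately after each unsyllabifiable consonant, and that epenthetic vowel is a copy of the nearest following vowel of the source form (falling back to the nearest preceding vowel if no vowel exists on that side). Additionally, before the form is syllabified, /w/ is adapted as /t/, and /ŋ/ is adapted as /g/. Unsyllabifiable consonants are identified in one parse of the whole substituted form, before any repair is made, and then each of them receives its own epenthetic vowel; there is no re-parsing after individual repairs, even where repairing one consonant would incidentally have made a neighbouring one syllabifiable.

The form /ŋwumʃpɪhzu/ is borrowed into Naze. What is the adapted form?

Substitution: /ŋ/ → /g/, /w/ → /t/, giving /gtumʃpɪhzu/.
Under (C)V, the unsyllabifiable consonants are /g/, /m/, /ʃ/, /h/ (no codas are permitted; onsets are limited to one consonant).
Each unlicensed consonant becomes the onset of a new syllable: /g/ → /gu/, /m/ → /mɪ/, /ʃ/ → /ʃɪ/, /h/ → /hu/.

gutumɪʃɪpɪhuzu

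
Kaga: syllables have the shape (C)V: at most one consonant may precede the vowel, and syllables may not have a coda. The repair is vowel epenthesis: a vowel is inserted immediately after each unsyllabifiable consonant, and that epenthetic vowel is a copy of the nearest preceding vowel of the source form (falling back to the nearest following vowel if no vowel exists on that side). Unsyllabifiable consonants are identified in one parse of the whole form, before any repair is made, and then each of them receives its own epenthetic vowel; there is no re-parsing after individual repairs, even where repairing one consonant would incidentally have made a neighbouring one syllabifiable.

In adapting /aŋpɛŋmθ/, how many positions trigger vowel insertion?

4

The unsyllabifiable consonants are /ŋ/, /ŋ/, /m/, /θ/; each receives one epenthetic vowel.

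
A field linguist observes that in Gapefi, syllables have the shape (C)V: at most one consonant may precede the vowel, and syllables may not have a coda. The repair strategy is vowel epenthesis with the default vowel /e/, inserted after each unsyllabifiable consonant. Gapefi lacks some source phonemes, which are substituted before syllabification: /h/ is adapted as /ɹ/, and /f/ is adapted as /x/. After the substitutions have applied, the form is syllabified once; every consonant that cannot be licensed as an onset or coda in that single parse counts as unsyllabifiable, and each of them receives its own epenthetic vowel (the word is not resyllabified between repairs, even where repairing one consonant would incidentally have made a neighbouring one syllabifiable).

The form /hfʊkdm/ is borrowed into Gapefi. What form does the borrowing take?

ɹexʊkedeme

Substitution: /h/ → /ɹ/, /f/ → /x/, giving /ɹxʊkdm/.
Syllabifying with onset maximization leaves /ɹ/, /k/, /d/, /m/ stranded (no codas are permitted; onsets are limited to one consonant).
Inserting the epenthetic vowel yields /ɹ/ → /ɹe/, /k/ → /ke/, /d/ → /de/, /m/ → /me/.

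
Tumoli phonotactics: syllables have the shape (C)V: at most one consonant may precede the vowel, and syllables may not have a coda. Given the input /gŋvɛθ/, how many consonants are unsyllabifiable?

3

The consonants /g/, /ŋ/, /θ/ cannot be parsed into a legal (C)V syllable (no codas are permitted; onsets are limited to one consonant).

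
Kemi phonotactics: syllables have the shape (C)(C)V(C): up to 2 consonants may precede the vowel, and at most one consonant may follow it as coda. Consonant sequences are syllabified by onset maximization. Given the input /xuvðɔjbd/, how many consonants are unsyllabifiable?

Under (C)(C)V(C), the unsyllabifiable consonants are /b/, /d/ (at most one coda consonant is licensed; onsets may contain at most 2 consonants).

2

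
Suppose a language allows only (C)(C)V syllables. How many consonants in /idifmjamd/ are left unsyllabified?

3

The consonants /f/, /m/, /d/ cannot be parsed into a legal (C)(C)V syllable (no codas are permitted; onsets may contain at most 2 consonants).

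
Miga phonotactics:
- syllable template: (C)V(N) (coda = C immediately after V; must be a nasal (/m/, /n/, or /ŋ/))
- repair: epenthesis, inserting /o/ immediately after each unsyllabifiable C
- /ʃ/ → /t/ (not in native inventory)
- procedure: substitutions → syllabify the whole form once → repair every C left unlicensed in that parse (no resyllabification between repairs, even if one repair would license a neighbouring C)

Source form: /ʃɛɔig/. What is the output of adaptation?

Substitution: /ʃ/ → /t/, giving /tɛɔig/.
The consonants /g/ cannot be parsed into a legal (C)V(N) syllable (only a nasal (/m/, /n/, or /ŋ/) is licensed in coda position; onsets are limited to one consonant).
Inserting the epenthetic vowel yields /g/ → /go/.

tɛɔigo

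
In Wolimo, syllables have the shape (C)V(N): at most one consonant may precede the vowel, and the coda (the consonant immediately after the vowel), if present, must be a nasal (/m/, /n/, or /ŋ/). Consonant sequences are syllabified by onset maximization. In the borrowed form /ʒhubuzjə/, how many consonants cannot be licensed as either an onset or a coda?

The consonants /ʒ/, /z/ cannot be parsed into a legal (C)V(N) syllable (only a nasal (/m/, /n/, or /ŋ/) is licensed in coda position; onsets are limited to one consonant).

2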